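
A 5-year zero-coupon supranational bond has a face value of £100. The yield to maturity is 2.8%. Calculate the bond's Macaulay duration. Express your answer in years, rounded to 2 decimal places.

5.00 years

A zero-coupon bond has a single cash flow at maturity, so its Macaulay duration equals its maturity: 5 years.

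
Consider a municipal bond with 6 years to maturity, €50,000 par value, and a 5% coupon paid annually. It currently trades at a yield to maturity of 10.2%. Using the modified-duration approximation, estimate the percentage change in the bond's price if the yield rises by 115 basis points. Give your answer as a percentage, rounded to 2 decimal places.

Periodic yield y = 0.102. Modified duration first:
  t   CF        PV=CF/(1+0.102)^t    t·PV
  1     2,500.00     2,268.6025     2,268.6025
  2     2,500.00     2,058.6230     4,117.2460
  3     2,500.00     1,868.0789     5,604.2368
  4     2,500.00     1,695.1715     6,780.6858
  5     2,500.00     1,538.2681     7,691.3405
  6    52,500.00    29,313.6391   175,881.8345
  Σ                 38,742.3831   202,343.9462
P = 38,742.3831; D_Mac = 5.22281 yrs; D_mod = 5.22281/(1+0.102) = 4.73939 yrs.
ΔP/P ≈ -D_mod · Δy = -4.73939 × (+0.0115) = -0.054503 = -5.4503%.

-5.45%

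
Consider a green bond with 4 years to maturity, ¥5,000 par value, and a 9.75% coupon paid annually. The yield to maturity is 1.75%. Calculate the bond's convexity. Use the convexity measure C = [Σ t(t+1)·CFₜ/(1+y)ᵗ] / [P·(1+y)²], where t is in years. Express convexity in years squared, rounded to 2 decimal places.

With y = 0.0175:
  t   CF        PV=CF/(1+0.0175)^t    t·PV        t(t+1)·PV
  1       487.50       479.1155       479.1155         958.2310
  2       487.50       470.8752       941.7503       2,825.2510
  3       487.50       462.7766     1,388.3297       5,553.3189
  4     5,487.50     5,119.6098    20,478.4392     102,392.1960
  Σ                  6,532.3770    23,287.6347     111,728.9968
P = 6,532.3770.
Convexity = Σ t(t+1)·PV / [P·(1+y)²] = 111,728.9968 / (6,532.3770 × 1.035306) = 16.52060.

16.52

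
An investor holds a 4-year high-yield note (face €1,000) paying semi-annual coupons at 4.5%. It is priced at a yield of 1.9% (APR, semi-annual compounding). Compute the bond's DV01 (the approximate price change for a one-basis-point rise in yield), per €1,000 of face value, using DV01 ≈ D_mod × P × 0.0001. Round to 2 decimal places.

€0.41

Periodic yield y = 0.0095.
  t   CF        PV=CF/(1+0.0095)^t    t·PV
  1        22.50        22.2883        22.2883
  2        22.50        22.0785        44.1570
  3        22.50        21.8707        65.6122
  4        22.50        21.6649        86.6597
  5        22.50        21.4610       107.3052
  6        22.50        21.2591       127.5545
  7        22.50        21.0590       147.4132
  8     1,022.50       948.0096     7,584.0767
  Σ                  1,099.6912     8,185.0669
P = 1,099.6912; D_Mac = 7.44306 half-year periods = 3.72153 yrs; D_mod = 3.68651 yrs.
DV01 ≈ 3.68651 × 1,099.6912 × 0.0001 = 0.405402.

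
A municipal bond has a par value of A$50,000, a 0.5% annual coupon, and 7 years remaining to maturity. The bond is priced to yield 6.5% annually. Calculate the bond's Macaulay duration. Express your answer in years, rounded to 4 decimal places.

6.8671 years

Periodic yield y = 0.065. Discount each cash flow and weight by its year:
  t   CF        PV=CF/(1+0.065)^t    t·PV
  1       250.00       234.7418       234.7418
  2       250.00       220.4148       440.8296
  3       250.00       206.9623       620.8868
  4       250.00       194.3308       777.3231
  5       250.00       182.4702       912.3510
  6       250.00       171.3335     1,028.0012
  7    50,250.00    32,336.1873   226,353.3111
  Σ                 33,546.4407   230,367.4446
Price P = Σ PV = 33,546.4407.
Macaulay duration = Σ(t·PV) / P = 230,367.4446 / 33,546.4407 = 6.86712 years.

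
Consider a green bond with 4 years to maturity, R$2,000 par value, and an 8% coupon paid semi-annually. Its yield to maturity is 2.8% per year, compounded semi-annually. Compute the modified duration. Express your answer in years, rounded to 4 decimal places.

Periodic yield y = 0.014. First find Macaulay duration:
  t   CF        PV=CF/(1+0.014)^t    t·PV
  1        80.00        78.8955        78.8955
  2        80.00        77.8062       155.6124
  3        80.00        76.7319       230.1958
  4        80.00        75.6725       302.6901
  5        80.00        74.6277       373.1386
  6        80.00        73.5974       441.5842
  7        80.00        72.5812       508.0686
  8     2,080.00     1,861.0571    14,888.4567
  Σ                  2,390.9695    16,978.6418
P = 2,390.9695; Macaulay duration = 16,978.6418 / 2,390.9695 = 7.10115 half-year periods = 3.55058 years.
Modified duration = D_Mac / (1 + y) = 3.55058 / 1.014 = 3.50156 years.

3.5016 years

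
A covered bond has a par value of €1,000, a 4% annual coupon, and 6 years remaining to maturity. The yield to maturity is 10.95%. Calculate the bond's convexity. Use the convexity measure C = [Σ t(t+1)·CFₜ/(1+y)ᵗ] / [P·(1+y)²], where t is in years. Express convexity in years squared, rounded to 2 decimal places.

29.10

With y = 0.1095:
  t   CF        PV=CF/(1+0.1095)^t    t·PV        t(t+1)·PV
  1        40.00        36.0523        36.0523          72.1046
  2        40.00        32.4942        64.9883         194.9650
  3        40.00        29.2872        87.8616         351.4466
  4        40.00        26.3968       105.5871         527.9354
  5        40.00        23.7916       118.9579         713.7477
  6     1,040.00       557.5316     3,345.1897      23,416.3279
  Σ                    705.5536     3,758.6370      25,276.5270
P = 705.5536.
Convexity = Σ t(t+1)·PV / [P·(1+y)²] = 25,276.5270 / (705.5536 × 1.230990) = 29.10266.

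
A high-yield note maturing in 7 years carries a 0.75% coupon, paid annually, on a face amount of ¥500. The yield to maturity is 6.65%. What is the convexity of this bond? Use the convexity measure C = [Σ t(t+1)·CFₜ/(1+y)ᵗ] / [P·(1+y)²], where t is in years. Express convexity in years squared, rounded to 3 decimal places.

With y = 0.0665:
  t   CF        PV=CF/(1+0.0665)^t    t·PV        t(t+1)·PV
  1         3.75         3.5162         3.5162           7.0323
  2         3.75         3.2969         6.5939          19.7816
  3         3.75         3.0914         9.2741          37.0962
  4         3.75         2.8986        11.5944          57.9719
  5         3.75         2.7179        13.5893          81.5358
  6         3.75         2.5484        15.2903         107.0324
  7       503.75       320.9882     2,246.9173      17,975.3381
  Σ                    339.0575     2,306.7754      18,285.7884
P = 339.0575.
Convexity = Σ t(t+1)·PV / [P·(1+y)²] = 18,285.7884 / (339.0575 × 1.137422) = 47.41531.

47.415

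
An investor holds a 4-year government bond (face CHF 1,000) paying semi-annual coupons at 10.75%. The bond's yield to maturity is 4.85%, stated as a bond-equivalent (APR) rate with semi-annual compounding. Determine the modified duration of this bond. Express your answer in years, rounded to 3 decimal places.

Periodic yield y = 0.02425. First find Macaulay duration:
  t   CF        PV=CF/(1+0.02425)^t    t·PV
  1        53.75        52.4774        52.4774
  2        53.75        51.2350       102.4699
  3        53.75        50.0219       150.0658
  4        53.75        48.8376       195.3505
  5        53.75        47.6814       238.4068
  6        53.75        46.5525       279.3148
  7        53.75        45.4503       318.1520
  8     1,053.75       869.9410     6,959.5281
  Σ                  1,212.1971     8,295.7654
P = 1,212.1971; Macaulay duration = 8,295.7654 / 1,212.1971 = 6.84358 half-year periods = 3.42179 years.
Modified duration = D_Mac / (1 + y) = 3.42179 / 1.02425 = 3.34078 years.

3.341 years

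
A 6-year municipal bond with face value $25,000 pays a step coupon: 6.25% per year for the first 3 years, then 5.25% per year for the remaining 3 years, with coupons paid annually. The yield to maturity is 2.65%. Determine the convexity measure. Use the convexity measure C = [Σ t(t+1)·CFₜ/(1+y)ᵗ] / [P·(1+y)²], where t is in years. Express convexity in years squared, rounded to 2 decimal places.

33.46

With y = 0.0265:
  t   CF        PV=CF/(1+0.0265)^t    t·PV        t(t+1)·PV
  1     1,562.50     1,522.1627     1,522.1627       3,044.3254
  2     1,562.50     1,482.8667     2,965.7334       8,897.2003
  3     1,562.50     1,444.5852     4,333.7556      17,335.0226
  4     1,312.50     1,182.1253     4,728.5010      23,642.5052
  5     1,312.50     1,151.6077     5,758.0383      34,548.2297
  6    26,312.50    22,490.9806   134,945.8836     944,621.1852
  Σ                 29,274.3281   154,254.0747   1,032,088.4683
P = 29,274.3281.
Convexity = Σ t(t+1)·PV / [P·(1+y)²] = 1,032,088.4683 / (29,274.3281 × 1.053702) = 33.45893.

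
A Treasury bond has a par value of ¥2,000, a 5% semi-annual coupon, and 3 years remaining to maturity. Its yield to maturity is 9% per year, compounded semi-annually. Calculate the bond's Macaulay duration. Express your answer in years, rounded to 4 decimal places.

Periodic yield y = 0.045. Discount each cash flow and weight by its period:
  t   CF        PV=CF/(1+0.045)^t    t·PV
  1        50.00        47.8469        47.8469
  2        50.00        45.7865        91.5730
  3        50.00        43.8148       131.4445
  4        50.00        41.9281       167.7123
  5        50.00        40.1226       200.6128
  6     2,050.00     1,574.1863     9,445.1176
  Σ                  1,793.6851    10,084.3070
Price P = Σ PV = 1,793.6851.
Macaulay duration = Σ(t·PV) / P = 10,084.3070 / 1,793.6851 = 5.62212 half-year periods.
In years: 5.62212 / 2 = 2.81106 years.

2.8111 years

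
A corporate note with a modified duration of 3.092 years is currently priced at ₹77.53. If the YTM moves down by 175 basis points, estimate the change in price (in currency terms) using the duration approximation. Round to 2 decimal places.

+₹4.20

Duration approximation: ΔP/P ≈ -D_mod · Δy = -3.092 × (-0.0175) = +0.054110.
ΔP ≈ 77.53 × (+0.054110) = +4.1951483.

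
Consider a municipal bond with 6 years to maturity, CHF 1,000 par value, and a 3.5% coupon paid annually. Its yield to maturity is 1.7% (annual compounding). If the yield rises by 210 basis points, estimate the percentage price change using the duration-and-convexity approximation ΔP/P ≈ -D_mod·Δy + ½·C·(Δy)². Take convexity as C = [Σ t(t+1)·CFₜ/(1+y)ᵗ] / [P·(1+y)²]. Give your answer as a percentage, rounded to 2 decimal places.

-10.64%

With y = 0.017:
  t   CF        PV=CF/(1+0.017)^t    t·PV        t(t+1)·PV
  1        35.00        34.4149        34.4149          68.8299
  2        35.00        33.8397        67.6793         203.0380
  3        35.00        33.2740        99.8220         399.2882
  4        35.00        32.7178       130.8712         654.3562
  5        35.00        32.1709       160.8545         965.1272
  6     1,035.00       935.4372     5,612.6231      39,288.3620
  Σ                  1,101.8545     6,106.2652      41,579.0014
P = 1,101.8545; D_Mac = 5.54181 yrs; D_mod = 5.44917 yrs; C = 36.48446.
Duration effect: -5.44917 × (+0.021) = -0.114433
Convexity effect: 0.5 × 36.48446 × (0.021)² = +0.0080448
ΔP/P ≈ -0.114433 + 0.0080448 = -0.106388 = -10.6388%.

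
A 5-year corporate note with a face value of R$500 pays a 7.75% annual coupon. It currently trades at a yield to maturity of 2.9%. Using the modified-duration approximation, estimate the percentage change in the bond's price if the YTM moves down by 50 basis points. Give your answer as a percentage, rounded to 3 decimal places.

+2.139%

Periodic yield y = 0.029. Modified duration first:
  t   CF        PV=CF/(1+0.029)^t    t·PV
  1        38.75        37.6579        37.6579
  2        38.75        36.5966        73.1932
  3        38.75        35.5652       106.6957
  4        38.75        34.5629       138.2516
  5       538.75       466.9930     2,334.9652
  Σ                    611.3757     2,690.7637
P = 611.3757; D_Mac = 4.40116 yrs; D_mod = 4.40116/(1+0.029) = 4.27713 yrs.
ΔP/P ≈ -D_mod · Δy = -4.27713 × (-0.005) = +0.021386 = +2.1386%.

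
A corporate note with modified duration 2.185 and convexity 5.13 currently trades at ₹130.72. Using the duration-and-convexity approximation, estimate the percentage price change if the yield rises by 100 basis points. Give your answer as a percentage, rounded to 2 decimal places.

-2.16%

Duration effect: -D_mod·Δy = -2.185 × (+0.01) = -0.021850
Convexity effect: ½·C·(Δy)² = 0.5 × 5.13 × (0.01)² = +0.0002565
ΔP/P ≈ -0.021850 + 0.0002565 = -0.0215935
= -2.15935%.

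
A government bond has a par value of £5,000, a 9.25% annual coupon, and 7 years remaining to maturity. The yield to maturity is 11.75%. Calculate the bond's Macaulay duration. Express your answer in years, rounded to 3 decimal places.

5.346 years

Periodic yield y = 0.1175. Discount each cash flow and weight by its year:
  t   CF        PV=CF/(1+0.1175)^t    t·PV
  1       462.50       413.8702       413.8702
  2       462.50       370.3537       740.7074
  3       462.50       331.4127       994.2381
  4       462.50       296.5662     1,186.2647
  5       462.50       265.3836     1,326.9180
  6       462.50       237.4797     1,424.8784
  7     5,462.50     2,509.9133    17,569.3934
  Σ                  4,424.9795    23,656.2702
Price P = Σ PV = 4,424.9795.
Macaulay duration = Σ(t·PV) / P = 23,656.2702 / 4,424.9795 = 5.34607 years.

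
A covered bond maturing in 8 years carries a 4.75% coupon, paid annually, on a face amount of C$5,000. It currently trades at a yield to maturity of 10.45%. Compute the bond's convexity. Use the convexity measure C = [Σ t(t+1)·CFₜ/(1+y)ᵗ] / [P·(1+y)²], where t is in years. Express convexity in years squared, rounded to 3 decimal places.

45.297

With y = 0.1045:
  t   CF        PV=CF/(1+0.1045)^t    t·PV        t(t+1)·PV
  1       237.50       215.0294       215.0294         430.0589
  2       237.50       194.6849       389.3697       1,168.1091
  3       237.50       176.2651       528.7954       2,115.1818
  4       237.50       159.5882       638.3527       3,191.7637
  5       237.50       144.4891       722.4454       4,334.6723
  6       237.50       130.8185       784.9112       5,494.3786
  7       237.50       118.4414       829.0899       6,632.7190
  8     5,237.50     2,364.8210    18,918.5680     170,267.1124
  Σ                  3,504.1376    23,026.5619     193,633.9958
P = 3,504.1376.
Convexity = Σ t(t+1)·PV / [P·(1+y)²] = 193,633.9958 / (3,504.1376 × 1.219920) = 45.29696.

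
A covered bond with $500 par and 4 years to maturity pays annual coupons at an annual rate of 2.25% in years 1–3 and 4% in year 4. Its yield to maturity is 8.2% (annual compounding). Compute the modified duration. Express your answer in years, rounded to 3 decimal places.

Periodic yield y = 0.082. First find Macaulay duration:
  t   CF        PV=CF/(1+0.082)^t    t·PV
  1        11.25        10.3974        10.3974
  2        11.25         9.6094        19.2189
  3        11.25         8.8812        26.6435
  4       520.00       379.3974     1,517.5894
  Σ                    408.2854     1,573.8493
P = 408.2854; Macaulay duration = 1,573.8493 / 408.2854 = 3.85478 years.
Modified duration = D_Mac / (1 + y) = 3.85478 / 1.082 = 3.56264 years.

3.563 years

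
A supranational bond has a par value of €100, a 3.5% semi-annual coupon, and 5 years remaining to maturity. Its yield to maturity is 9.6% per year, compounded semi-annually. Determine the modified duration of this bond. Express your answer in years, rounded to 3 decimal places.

4.354 years

Periodic yield y = 0.048. First find Macaulay duration:
  t   CF        PV=CF/(1+0.048)^t    t·PV
  1         1.75         1.6698         1.6698
  2         1.75         1.5934         3.1867
  3         1.75         1.5204         4.5612
  4         1.75         1.4508         5.8030
  5         1.75         1.3843         6.9215
  6         1.75         1.3209         7.9254
  7         1.75         1.2604         8.8228
  8         1.75         1.2027         9.6214
  9         1.75         1.1476        10.3283
  10      101.75        63.6681       636.6806
  Σ                     76.2183       695.5207
P = 76.2183; Macaulay duration = 695.5207 / 76.2183 = 9.12538 half-year periods = 4.56269 years.
Modified duration = D_Mac / (1 + y) = 4.56269 / 1.048 = 4.35371 years.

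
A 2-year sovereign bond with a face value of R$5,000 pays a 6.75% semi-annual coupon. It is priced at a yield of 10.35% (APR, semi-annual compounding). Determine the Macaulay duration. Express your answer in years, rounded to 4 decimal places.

Periodic yield y = 0.05175. Discount each cash flow and weight by its period:
  t   CF        PV=CF/(1+0.05175)^t    t·PV
  1       168.75       160.4469       160.4469
  2       168.75       152.5523       305.1046
  3       168.75       145.0462       435.1385
  4     5,168.75     4,224.1122    16,896.4488
  Σ                  4,682.1575    17,797.1387
Price P = Σ PV = 4,682.1575.
Macaulay duration = Σ(t·PV) / P = 17,797.1387 / 4,682.1575 = 3.80106 half-year periods.
In years: 3.80106 / 2 = 1.90053 years.

1.9005 years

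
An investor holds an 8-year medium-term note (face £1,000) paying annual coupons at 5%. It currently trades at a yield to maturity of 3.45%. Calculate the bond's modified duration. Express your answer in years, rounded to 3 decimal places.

6.627 years

Periodic yield y = 0.0345. First find Macaulay duration:
  t   CF        PV=CF/(1+0.0345)^t    t·PV
  1        50.00        48.3325        48.3325
  2        50.00        46.7207        93.4413
  3        50.00        45.1626       135.4877
  4        50.00        43.6564       174.6256
  5        50.00        42.2005       211.0025
  6        50.00        40.7931       244.7588
  7        50.00        39.4327       276.0289
  8     1,050.00       800.4705     6,403.7641
  Σ                  1,106.7690     7,587.4414
P = 1,106.7690; Macaulay duration = 7,587.4414 / 1,106.7690 = 6.85549 years.
Modified duration = D_Mac / (1 + y) = 6.85549 / 1.0345 = 6.62686 years.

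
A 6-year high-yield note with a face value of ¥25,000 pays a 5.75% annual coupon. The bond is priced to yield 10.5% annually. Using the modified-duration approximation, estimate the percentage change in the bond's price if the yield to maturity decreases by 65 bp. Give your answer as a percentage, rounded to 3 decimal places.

Periodic yield y = 0.105. Modified duration first:
  t   CF        PV=CF/(1+0.105)^t    t·PV
  1     1,437.50     1,300.9050     1,300.9050
  2     1,437.50     1,177.2896     2,354.5791
  3     1,437.50     1,065.4204     3,196.2613
  4     1,437.50       964.1814     3,856.7255
  5     1,437.50       872.5623     4,362.8117
  6    26,437.50    14,522.6783    87,136.0697
  Σ                 19,903.0370   102,207.3523
P = 19,903.0370; D_Mac = 5.13526 yrs; D_mod = 5.13526/(1+0.105) = 4.64730 yrs.
ΔP/P ≈ -D_mod · Δy = -4.64730 × (-0.0065) = +0.030207 = +3.0207%.

+3.021%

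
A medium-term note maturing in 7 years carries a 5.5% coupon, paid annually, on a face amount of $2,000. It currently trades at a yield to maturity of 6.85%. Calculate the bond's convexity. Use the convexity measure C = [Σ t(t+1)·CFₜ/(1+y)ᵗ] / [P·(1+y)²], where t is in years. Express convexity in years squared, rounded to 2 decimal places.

With y = 0.0685:
  t   CF        PV=CF/(1+0.0685)^t    t·PV        t(t+1)·PV
  1       110.00       102.9481       102.9481         205.8961
  2       110.00        96.3482       192.6964         578.0892
  3       110.00        90.1715       270.5144       1,082.0575
  4       110.00        84.3907       337.5628       1,687.8140
  5       110.00        78.9805       394.9027       2,369.4159
  6       110.00        73.9172       443.5032       3,104.5225
  7     2,110.00     1,326.9690     9,288.7828      74,310.2627
  Σ                  1,853.7251    11,030.9104      83,338.0581
P = 1,853.7251.
Convexity = Σ t(t+1)·PV / [P·(1+y)²] = 83,338.0581 / (1,853.7251 × 1.141692) = 39.37758.

39.38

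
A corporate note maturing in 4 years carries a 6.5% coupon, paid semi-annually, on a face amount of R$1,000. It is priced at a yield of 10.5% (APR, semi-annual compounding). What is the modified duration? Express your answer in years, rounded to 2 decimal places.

Periodic yield y = 0.0525. First find Macaulay duration:
  t   CF        PV=CF/(1+0.0525)^t    t·PV
  1        32.50        30.8789        30.8789
  2        32.50        29.3386        58.6772
  3        32.50        27.8751        83.6254
  4        32.50        26.4847       105.9388
  5        32.50        25.1636       125.8180
  6        32.50        23.9084       143.4505
  7        32.50        22.7158       159.0108
  8     1,032.50       685.6670     5,485.3357
  Σ                    872.0321     6,192.7352
P = 872.0321; Macaulay duration = 6,192.7352 / 872.0321 = 7.10150 half-year periods = 3.55075 years.
Modified duration = D_Mac / (1 + y) = 3.55075 / 1.0525 = 3.37363 years.

3.37 years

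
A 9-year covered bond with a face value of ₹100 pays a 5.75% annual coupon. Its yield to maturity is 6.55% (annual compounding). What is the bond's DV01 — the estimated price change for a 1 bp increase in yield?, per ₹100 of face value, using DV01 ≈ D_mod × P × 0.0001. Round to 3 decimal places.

Periodic yield y = 0.0655.
  t   CF        PV=CF/(1+0.0655)^t    t·PV
  1         5.75         5.3965         5.3965
  2         5.75         5.0648        10.1296
  3         5.75         4.7534        14.2603
  4         5.75         4.4612        17.8449
  5         5.75         4.1870        20.9349
  6         5.75         3.9296        23.5775
  7         5.75         3.6880        25.8162
  8         5.75         3.4613        27.6905
  9       105.75        59.7447       537.7022
  Σ                     94.6866       683.3525
P = 94.6866; D_Mac = 7.21700 yrs; D_mod = 6.77334 yrs.
DV01 ≈ 6.77334 × 94.6866 × 0.0001 = 0.064134.

₹0.064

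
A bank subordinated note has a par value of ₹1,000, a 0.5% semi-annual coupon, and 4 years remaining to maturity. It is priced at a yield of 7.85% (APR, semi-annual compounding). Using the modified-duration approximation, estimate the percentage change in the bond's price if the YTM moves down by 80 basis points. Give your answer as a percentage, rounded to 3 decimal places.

Periodic yield y = 0.03925. Modified duration first:
  t   CF        PV=CF/(1+0.03925)^t    t·PV
  1         2.50         2.4056         2.4056
  2         2.50         2.3147         4.6295
  3         2.50         2.2273         6.6819
  4         2.50         2.1432         8.5727
  5         2.50         2.0622        10.3112
  6         2.50         1.9844        11.9061
  7         2.50         1.9094        13.3659
  8     1,002.50       736.7567     5,894.0539
  Σ                    751.8036     5,951.9268
P = 751.8036; D_Mac = 7.91686 half-year periods = 3.95843 yrs; D_mod = 3.95843/(1+0.03925) = 3.80893 yrs.
ΔP/P ≈ -D_mod · Δy = -3.80893 × (-0.008) = +0.030471 = +3.0471%.

+3.047%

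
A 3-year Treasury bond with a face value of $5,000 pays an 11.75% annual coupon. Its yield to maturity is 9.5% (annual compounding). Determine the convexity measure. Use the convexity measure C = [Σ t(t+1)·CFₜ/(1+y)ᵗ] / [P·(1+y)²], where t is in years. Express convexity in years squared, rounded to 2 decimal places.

With y = 0.095:
  t   CF        PV=CF/(1+0.095)^t    t·PV        t(t+1)·PV
  1       587.50       536.5297       536.5297       1,073.0594
  2       587.50       489.9814       979.9629       2,939.8887
  3     5,587.50     4,255.7409    12,767.2227      51,068.8907
  Σ                  5,282.2520    14,283.7153      55,081.8388
P = 5,282.2520.
Convexity = Σ t(t+1)·PV / [P·(1+y)²] = 55,081.8388 / (5,282.2520 × 1.199025) = 8.69683.

8.70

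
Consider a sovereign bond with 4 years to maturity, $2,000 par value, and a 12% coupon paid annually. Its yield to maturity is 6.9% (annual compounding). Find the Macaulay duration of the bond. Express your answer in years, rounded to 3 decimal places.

Periodic yield y = 0.069. Discount each cash flow and weight by its year:
  t   CF        PV=CF/(1+0.069)^t    t·PV
  1       240.00       224.5089       224.5089
  2       240.00       210.0177       420.0353
  3       240.00       196.4618       589.3854
  4     2,240.00     1,715.2886     6,861.1543
  Σ                  2,346.2769     8,095.0840
Price P = Σ PV = 2,346.2769.
Macaulay duration = Σ(t·PV) / P = 8,095.0840 / 2,346.2769 = 3.45018 years.

3.450 years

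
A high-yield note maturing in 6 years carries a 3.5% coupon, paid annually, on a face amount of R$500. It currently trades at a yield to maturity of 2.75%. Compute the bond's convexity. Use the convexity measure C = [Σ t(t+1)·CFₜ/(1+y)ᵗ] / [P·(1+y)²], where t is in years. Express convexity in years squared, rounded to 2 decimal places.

35.61

With y = 0.0275:
  t   CF        PV=CF/(1+0.0275)^t    t·PV        t(t+1)·PV
  1        17.50        17.0316        17.0316          34.0633
  2        17.50        16.5758        33.1516          99.4548
  3        17.50        16.1322        48.3965         193.5859
  4        17.50        15.7004        62.8016         314.0080
  5        17.50        15.2802        76.4010         458.4058
  6       517.50       439.7637     2,638.5822      18,470.0751
  Σ                    520.4839     2,876.3644      19,569.5929
P = 520.4839.
Convexity = Σ t(t+1)·PV / [P·(1+y)²] = 19,569.5929 / (520.4839 × 1.055756) = 35.61319.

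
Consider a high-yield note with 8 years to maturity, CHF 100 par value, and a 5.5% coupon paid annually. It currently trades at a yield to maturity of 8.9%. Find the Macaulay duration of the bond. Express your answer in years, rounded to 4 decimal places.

Periodic yield y = 0.089. Discount each cash flow and weight by its year:
  t   CF        PV=CF/(1+0.089)^t    t·PV
  1         5.50         5.0505         5.0505
  2         5.50         4.6377         9.2755
  3         5.50         4.2587        12.7762
  4         5.50         3.9107        15.6427
  5         5.50         3.5911        17.9553
  6         5.50         3.2976        19.7855
  7         5.50         3.0281        21.1966
  8       105.50        53.3371       426.6968
  Σ                     81.1115       528.3790
Price P = Σ PV = 81.1115.
Macaulay duration = Σ(t·PV) / P = 528.3790 / 81.1115 = 6.51423 years.

6.5142 years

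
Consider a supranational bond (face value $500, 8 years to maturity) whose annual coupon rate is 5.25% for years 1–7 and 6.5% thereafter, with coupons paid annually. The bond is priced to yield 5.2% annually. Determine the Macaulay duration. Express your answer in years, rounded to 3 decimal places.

Periodic yield y = 0.052. Discount each cash flow and weight by its year:
  t   CF        PV=CF/(1+0.052)^t    t·PV
  1        26.25        24.9525        24.9525
  2        26.25        23.7191        47.4382
  3        26.25        22.5467        67.6400
  4        26.25        21.4322        85.7287
  5        26.25        20.3728       101.8640
  6        26.25        19.3658       116.1946
  7        26.25        18.4085       128.8597
  8       532.50       354.9717     2,839.7734
  Σ                    505.7692     3,412.4510
Price P = Σ PV = 505.7692.
Macaulay duration = Σ(t·PV) / P = 3,412.4510 / 505.7692 = 6.74705 years.

6.747 years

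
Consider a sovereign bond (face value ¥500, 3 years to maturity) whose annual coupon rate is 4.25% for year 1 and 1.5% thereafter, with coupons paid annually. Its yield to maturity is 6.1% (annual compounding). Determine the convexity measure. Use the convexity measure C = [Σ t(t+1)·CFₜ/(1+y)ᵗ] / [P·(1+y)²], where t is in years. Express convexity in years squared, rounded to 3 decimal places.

With y = 0.061:
  t   CF        PV=CF/(1+0.061)^t    t·PV        t(t+1)·PV
  1        21.25        20.0283        20.0283          40.0566
  2         7.50         6.6624        13.3248          39.9744
  3       507.50       424.9031     1,274.7093       5,098.8371
  Σ                    451.5938     1,308.0624       5,178.8681
P = 451.5938.
Convexity = Σ t(t+1)·PV / [P·(1+y)²] = 5,178.8681 / (451.5938 × 1.125721) = 10.18723.

10.187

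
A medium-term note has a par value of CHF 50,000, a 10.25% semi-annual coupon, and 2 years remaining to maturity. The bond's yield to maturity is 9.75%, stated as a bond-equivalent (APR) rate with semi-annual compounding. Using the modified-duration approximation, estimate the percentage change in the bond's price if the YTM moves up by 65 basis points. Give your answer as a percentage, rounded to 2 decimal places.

Periodic yield y = 0.04875. Modified duration first:
  t   CF        PV=CF/(1+0.04875)^t    t·PV
  1     2,562.50     2,443.3850     2,443.3850
  2     2,562.50     2,329.8069     4,659.6138
  3     2,562.50     2,221.5084     6,664.5251
  4    52,562.50    43,449.8336   173,799.3345
  Σ                 50,444.5339   187,566.8584
P = 50,444.5339; D_Mac = 3.71828 half-year periods = 1.85914 yrs; D_mod = 1.85914/(1+0.04875) = 1.77272 yrs.
ΔP/P ≈ -D_mod · Δy = -1.77272 × (+0.0065) = -0.011523 = -1.1523%.

-1.15%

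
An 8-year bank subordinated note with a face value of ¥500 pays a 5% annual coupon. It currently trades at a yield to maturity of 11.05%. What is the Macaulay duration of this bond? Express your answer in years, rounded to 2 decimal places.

6.49 years

Periodic yield y = 0.1105. Discount each cash flow and weight by its year:
  t   CF        PV=CF/(1+0.1105)^t    t·PV
  1        25.00        22.5124        22.5124
  2        25.00        20.2723        40.5446
  3        25.00        18.2551        54.7653
  4        25.00        16.4386        65.7545
  5        25.00        14.8029        74.0146
  6        25.00        13.3300        79.9797
  7        25.00        12.0036        84.0249
  8       525.00       226.9921     1,815.9370
  Σ                    344.6070     2,237.5331
Price P = Σ PV = 344.6070.
Macaulay duration = Σ(t·PV) / P = 2,237.5331 / 344.6070 = 6.49300 years.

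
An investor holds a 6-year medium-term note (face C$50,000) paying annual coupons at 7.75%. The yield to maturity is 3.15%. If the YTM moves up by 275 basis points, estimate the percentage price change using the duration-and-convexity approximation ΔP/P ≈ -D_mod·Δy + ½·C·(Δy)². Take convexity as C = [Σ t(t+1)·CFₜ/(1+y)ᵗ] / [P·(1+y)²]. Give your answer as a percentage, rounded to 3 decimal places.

With y = 0.0315:
  t   CF        PV=CF/(1+0.0315)^t    t·PV        t(t+1)·PV
  1     3,875.00     3,756.6651     3,756.6651       7,513.3301
  2     3,875.00     3,641.9438     7,283.8876      21,851.6629
  3     3,875.00     3,530.7260    10,592.1779      42,368.7114
  4     3,875.00     3,422.9045    13,691.6178      68,458.0892
  5     3,875.00     3,318.3756    16,591.8782      99,551.2689
  6    53,875.00    44,727.2183   268,363.3099   1,878,543.1694
  Σ                 62,397.8332   320,279.5365   2,118,286.2320
P = 62,397.8332; D_Mac = 5.13286 yrs; D_mod = 4.97612 yrs; C = 31.90632.
Duration effect: -4.97612 × (+0.0275) = -0.136843
Convexity effect: 0.5 × 31.90632 × (0.0275)² = +0.0120646
ΔP/P ≈ -0.136843 + 0.0120646 = -0.124779 = -12.4779%.

-12.478%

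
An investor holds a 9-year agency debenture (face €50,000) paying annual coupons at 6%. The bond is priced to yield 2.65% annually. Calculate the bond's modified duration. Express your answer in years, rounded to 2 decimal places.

Periodic yield y = 0.0265. First find Macaulay duration:
  t   CF        PV=CF/(1+0.0265)^t    t·PV
  1     3,000.00     2,922.5524     2,922.5524
  2     3,000.00     2,847.1041     5,694.2082
  3     3,000.00     2,773.6036     8,320.8108
  4     3,000.00     2,702.0006    10,808.0024
  5     3,000.00     2,632.2461    13,161.2304
  6     3,000.00     2,564.2923    15,385.7539
  7     3,000.00     2,498.0929    17,486.6500
  8     3,000.00     2,433.6024    19,468.8192
  9    53,000.00    41,883.7237   376,953.5135
  Σ                 63,257.2181   470,201.5409
P = 63,257.2181; Macaulay duration = 470,201.5409 / 63,257.2181 = 7.43317 years.
Modified duration = D_Mac / (1 + y) = 7.43317 / 1.0265 = 7.24127 years.

7.24 years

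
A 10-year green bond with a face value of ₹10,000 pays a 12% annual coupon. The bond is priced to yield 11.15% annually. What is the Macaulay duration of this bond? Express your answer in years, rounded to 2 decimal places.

6.42 years

Periodic yield y = 0.1115. Discount each cash flow and weight by its year:
  t   CF        PV=CF/(1+0.1115)^t    t·PV
  1     1,200.00     1,079.6221     1,079.6221
  2     1,200.00       971.3200     1,942.6399
  3     1,200.00       873.8821     2,621.6463
  4     1,200.00       786.2187     3,144.8749
  5     1,200.00       707.3493     3,536.7464
  6     1,200.00       636.3916     3,818.3496
  7     1,200.00       572.5521     4,007.8644
  8     1,200.00       515.1166     4,120.9325
  9     1,200.00       463.4427     4,170.9843
  10   11,200.00     3,891.5566    38,915.5661
  Σ                 10,497.4517    67,359.2264
Price P = Σ PV = 10,497.4517.
Macaulay duration = Σ(t·PV) / P = 67,359.2264 / 10,497.4517 = 6.41672 years.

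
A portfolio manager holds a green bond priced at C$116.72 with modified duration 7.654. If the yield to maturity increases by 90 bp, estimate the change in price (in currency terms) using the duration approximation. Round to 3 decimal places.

Duration approximation: ΔP/P ≈ -D_mod · Δy = -7.654 × (+0.009) = -0.068886.
ΔP ≈ 116.72 × (-0.068886) = -8.04037392.

-C$8.040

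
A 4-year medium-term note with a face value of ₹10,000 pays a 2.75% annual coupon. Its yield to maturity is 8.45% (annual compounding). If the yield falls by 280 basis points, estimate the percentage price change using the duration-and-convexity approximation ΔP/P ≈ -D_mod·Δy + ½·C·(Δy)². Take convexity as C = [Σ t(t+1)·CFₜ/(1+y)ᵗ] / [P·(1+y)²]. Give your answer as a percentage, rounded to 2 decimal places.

With y = 0.0845:
  t   CF        PV=CF/(1+0.0845)^t    t·PV        t(t+1)·PV
  1       275.00       253.5731       253.5731         507.1462
  2       275.00       233.8157       467.6313       1,402.8939
  3       275.00       215.5977       646.7930       2,587.1718
  4    10,275.00     7,427.8582    29,711.4329     148,557.1643
  Σ                  8,130.8446    31,079.4302     153,054.3762
P = 8,130.8446; D_Mac = 3.82241 yrs; D_mod = 3.52458 yrs; C = 16.00483.
Duration effect: -3.52458 × (-0.028) = +0.098688
Convexity effect: 0.5 × 16.00483 × (-0.028)² = +0.0062739
ΔP/P ≈ +0.098688 + 0.0062739 = +0.104962 = +10.4962%.

+10.50%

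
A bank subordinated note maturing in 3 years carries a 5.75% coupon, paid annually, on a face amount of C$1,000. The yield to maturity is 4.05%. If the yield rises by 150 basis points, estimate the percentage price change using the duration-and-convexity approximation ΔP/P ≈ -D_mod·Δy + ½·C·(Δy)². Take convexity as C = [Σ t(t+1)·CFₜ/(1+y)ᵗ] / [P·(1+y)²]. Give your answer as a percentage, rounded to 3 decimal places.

-3.984%

With y = 0.0405:
  t   CF        PV=CF/(1+0.0405)^t    t·PV        t(t+1)·PV
  1        57.50        55.2619        55.2619         110.5238
  2        57.50        53.1109       106.2218         318.6654
  3     1,057.50       938.7590     2,816.2771      11,265.1082
  Σ                  1,047.1318     2,977.7608      11,694.2974
P = 1,047.1318; D_Mac = 2.84373 yrs; D_mod = 2.73304 yrs; C = 10.31546.
Duration effect: -2.73304 × (+0.015) = -0.040996
Convexity effect: 0.5 × 10.31546 × (0.015)² = +0.0011605
ΔP/P ≈ -0.040996 + 0.0011605 = -0.039835 = -3.9835%.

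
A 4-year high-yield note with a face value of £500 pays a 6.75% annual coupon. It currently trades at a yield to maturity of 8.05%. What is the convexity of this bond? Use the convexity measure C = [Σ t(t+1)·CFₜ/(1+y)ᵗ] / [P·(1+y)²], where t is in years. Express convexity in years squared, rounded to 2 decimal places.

With y = 0.0805:
  t   CF        PV=CF/(1+0.0805)^t    t·PV        t(t+1)·PV
  1        33.75        31.2355        31.2355          62.4711
  2        33.75        28.9084        57.8168         173.4505
  3        33.75        26.7547        80.2640         321.0559
  4       533.75       391.5965     1,566.3860       7,831.9300
  Σ                    478.4951     1,735.7024       8,388.9075
P = 478.4951.
Convexity = Σ t(t+1)·PV / [P·(1+y)²] = 8,388.9075 / (478.4951 × 1.167480) = 15.01683.

15.02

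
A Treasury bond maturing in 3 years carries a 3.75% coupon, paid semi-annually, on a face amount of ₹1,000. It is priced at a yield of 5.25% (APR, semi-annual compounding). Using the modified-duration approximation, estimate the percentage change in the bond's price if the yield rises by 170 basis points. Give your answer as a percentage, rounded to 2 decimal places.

Periodic yield y = 0.02625. Modified duration first:
  t   CF        PV=CF/(1+0.02625)^t    t·PV
  1        18.75        18.2704        18.2704
  2        18.75        17.8031        35.6061
  3        18.75        17.3477        52.0431
  4        18.75        16.9040        67.6159
  5        18.75        16.4716        82.3579
  6     1,018.75       872.0645     5,232.3869
  Σ                    958.8612     5,488.2803
P = 958.8612; D_Mac = 5.72375 half-year periods = 2.86187 yrs; D_mod = 2.86187/(1+0.02625) = 2.78867 yrs.
ΔP/P ≈ -D_mod · Δy = -2.78867 × (+0.017) = -0.047407 = -4.7407%.

-4.74%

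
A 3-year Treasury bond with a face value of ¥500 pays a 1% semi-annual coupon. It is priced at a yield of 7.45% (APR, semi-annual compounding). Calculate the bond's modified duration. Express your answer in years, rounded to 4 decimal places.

Periodic yield y = 0.03725. First find Macaulay duration:
  t   CF        PV=CF/(1+0.03725)^t    t·PV
  1         2.50         2.4102         2.4102
  2         2.50         2.3237         4.6473
  3         2.50         2.2402         6.7206
  4         2.50         2.1598         8.6391
  5         2.50         2.0822        10.4110
  6       502.50       403.4924     2,420.9547
  Σ                    414.7085     2,453.7829
P = 414.7085; Macaulay duration = 2,453.7829 / 414.7085 = 5.91689 half-year periods = 2.95844 years.
Modified duration = D_Mac / (1 + y) = 2.95844 / 1.03725 = 2.85220 years.

2.8522 years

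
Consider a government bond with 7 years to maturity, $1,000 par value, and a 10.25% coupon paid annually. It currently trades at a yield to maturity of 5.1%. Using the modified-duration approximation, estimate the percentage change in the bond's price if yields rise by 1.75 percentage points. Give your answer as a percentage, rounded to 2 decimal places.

Periodic yield y = 0.051. Modified duration first:
  t   CF        PV=CF/(1+0.051)^t    t·PV
  1       102.50        97.5262        97.5262
  2       102.50        92.7937       185.5874
  3       102.50        88.2909       264.8726
  4       102.50        84.0065       336.0261
  5       102.50        79.9301       399.6504
  6       102.50        76.0515       456.3088
  7     1,102.50       778.3225     5,448.2575
  Σ                  1,296.9213     7,188.2289
P = 1,296.9213; D_Mac = 5.54253 yrs; D_mod = 5.54253/(1+0.051) = 5.27358 yrs.
ΔP/P ≈ -D_mod · Δy = -5.27358 × (+0.0175) = -0.092288 = -9.2288%.

-9.23%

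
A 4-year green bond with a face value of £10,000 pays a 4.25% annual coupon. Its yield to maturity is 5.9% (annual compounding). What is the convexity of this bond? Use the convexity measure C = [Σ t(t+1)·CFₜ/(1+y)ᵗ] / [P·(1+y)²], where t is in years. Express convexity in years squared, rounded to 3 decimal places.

With y = 0.059:
  t   CF        PV=CF/(1+0.059)^t    t·PV        t(t+1)·PV
  1       425.00       401.3220       401.3220         802.6440
  2       425.00       378.9632       757.9263       2,273.7790
  3       425.00       357.8500     1,073.5501       4,294.2003
  4    10,425.00     8,288.8107    33,155.2429     165,776.2147
  Σ                  9,426.9459    35,388.0414     173,146.8381
P = 9,426.9459.
Convexity = Σ t(t+1)·PV / [P·(1+y)²] = 173,146.8381 / (9,426.9459 × 1.121481) = 16.37765.

16.378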